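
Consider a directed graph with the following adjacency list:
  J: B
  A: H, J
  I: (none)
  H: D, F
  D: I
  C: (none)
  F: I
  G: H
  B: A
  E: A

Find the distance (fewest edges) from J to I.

5

Distance 0: J.
Distance 1: B.
Distance 2: A.
Distance 3: H.
Distance 4: D, F.
Distance 5: I — contains I.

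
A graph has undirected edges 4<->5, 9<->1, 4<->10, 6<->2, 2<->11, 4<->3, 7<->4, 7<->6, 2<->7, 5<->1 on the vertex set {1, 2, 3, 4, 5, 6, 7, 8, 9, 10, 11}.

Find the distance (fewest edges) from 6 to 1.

4

Distance 0: 6.
Distance 1: 2, 7.
Distance 2: 4, 11.
Distance 3: 3, 5, 10.
Distance 4: 1 — contains 1.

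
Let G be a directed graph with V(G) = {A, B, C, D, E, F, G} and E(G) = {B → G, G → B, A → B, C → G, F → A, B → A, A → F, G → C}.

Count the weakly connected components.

3

From A: component {A, B, C, F, G}.
From D: component {D}.
From E: component {E}.
That's 3 components.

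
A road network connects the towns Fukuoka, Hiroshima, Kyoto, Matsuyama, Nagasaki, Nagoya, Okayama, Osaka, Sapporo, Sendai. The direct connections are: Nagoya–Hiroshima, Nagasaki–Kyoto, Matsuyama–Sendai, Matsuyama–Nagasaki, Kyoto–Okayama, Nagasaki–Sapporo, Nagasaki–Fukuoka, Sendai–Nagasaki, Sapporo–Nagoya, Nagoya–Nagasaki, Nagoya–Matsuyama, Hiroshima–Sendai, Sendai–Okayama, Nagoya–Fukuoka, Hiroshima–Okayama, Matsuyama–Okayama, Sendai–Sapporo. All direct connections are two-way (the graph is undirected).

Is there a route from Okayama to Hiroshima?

Explore from Okayama.
Distance 1: reach Hiroshima, Kyoto, Matsuyama, Sendai.
Found Hiroshima.

Yes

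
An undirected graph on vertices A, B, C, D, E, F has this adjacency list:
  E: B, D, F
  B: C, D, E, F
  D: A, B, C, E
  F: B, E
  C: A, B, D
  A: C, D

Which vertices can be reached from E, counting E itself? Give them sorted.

Start at E.
Its neighbours: B, D, F.
Then their neighbours: A, C.
Every vertex is now reached.

A, B, C, D, E, F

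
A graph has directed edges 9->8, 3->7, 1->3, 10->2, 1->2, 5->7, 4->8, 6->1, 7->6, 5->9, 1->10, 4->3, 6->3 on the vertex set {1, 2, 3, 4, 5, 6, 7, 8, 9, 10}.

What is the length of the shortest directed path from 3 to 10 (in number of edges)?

4

Distance 0: 3.
Distance 1: 7.
Distance 2: 6.
Distance 3: 1.
Distance 4: 2, 10 — contains 10.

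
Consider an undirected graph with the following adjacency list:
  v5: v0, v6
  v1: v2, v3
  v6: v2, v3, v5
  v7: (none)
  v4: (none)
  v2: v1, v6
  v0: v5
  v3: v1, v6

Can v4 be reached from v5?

Explore from v5.
Distance 1: reach v0, v6.
Distance 2: reach v2, v3.
Distance 3: reach v1.
The search is exhausted without reaching v4; it lies in a different component.

No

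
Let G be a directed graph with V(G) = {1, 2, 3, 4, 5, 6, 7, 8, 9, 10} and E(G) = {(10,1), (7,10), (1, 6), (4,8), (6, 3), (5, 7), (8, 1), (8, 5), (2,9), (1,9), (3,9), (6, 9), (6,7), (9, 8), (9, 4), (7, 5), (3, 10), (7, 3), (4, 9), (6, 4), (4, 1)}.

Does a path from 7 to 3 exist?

Explore from 7.
Distance 1: reach 3, 5, 10.
Found 3.

Yes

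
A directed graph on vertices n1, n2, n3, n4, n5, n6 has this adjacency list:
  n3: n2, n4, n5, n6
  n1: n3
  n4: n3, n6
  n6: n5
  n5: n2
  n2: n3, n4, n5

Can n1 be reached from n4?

Explore from n4.
Distance 1: reach n3, n6.
Distance 2: reach n2, n5.
The search from n4 is exhausted; no directed path reaches n1.

No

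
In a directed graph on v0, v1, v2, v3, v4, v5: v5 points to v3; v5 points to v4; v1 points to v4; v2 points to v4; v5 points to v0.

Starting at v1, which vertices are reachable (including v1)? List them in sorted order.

v1, v4

Start at v1.
Its neighbours: v4.
Nothing further is reachable.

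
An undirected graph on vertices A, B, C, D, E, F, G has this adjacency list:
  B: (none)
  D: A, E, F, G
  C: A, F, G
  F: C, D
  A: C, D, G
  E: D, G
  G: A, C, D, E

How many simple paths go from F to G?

8

F–C–A–D–E–G
F–C–A–D–G
F–C–A–G
F–C–G
F–D–A–C–G
F–D–A–G
F–D–E–G
F–D–G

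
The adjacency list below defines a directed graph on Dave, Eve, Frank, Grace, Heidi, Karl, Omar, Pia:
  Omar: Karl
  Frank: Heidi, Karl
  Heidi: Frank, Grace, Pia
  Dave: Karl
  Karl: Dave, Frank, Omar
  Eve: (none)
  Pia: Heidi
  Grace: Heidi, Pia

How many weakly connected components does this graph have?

2

From Dave: component {Dave, Frank, Grace, Heidi, Karl, Omar, Pia}.
From Eve: component {Eve}.
That's 2 components.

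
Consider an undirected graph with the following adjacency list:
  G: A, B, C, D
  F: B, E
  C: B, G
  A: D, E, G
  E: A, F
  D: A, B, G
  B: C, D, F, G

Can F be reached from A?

Yes

Explore from A.
Distance 1: reach D, E, G.
Distance 2: reach B, C, F.
Found F.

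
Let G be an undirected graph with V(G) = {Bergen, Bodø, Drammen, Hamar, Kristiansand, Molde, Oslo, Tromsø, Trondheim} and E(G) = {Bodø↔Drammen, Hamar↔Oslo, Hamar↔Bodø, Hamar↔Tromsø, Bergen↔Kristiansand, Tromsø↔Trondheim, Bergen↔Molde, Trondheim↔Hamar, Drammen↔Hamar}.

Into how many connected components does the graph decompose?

From Bergen: component {Bergen, Kristiansand, Molde}.
From Bodø: component {Bodø, Drammen, Hamar, Oslo, Tromsø, Trondheim}.
That's 2 components.

2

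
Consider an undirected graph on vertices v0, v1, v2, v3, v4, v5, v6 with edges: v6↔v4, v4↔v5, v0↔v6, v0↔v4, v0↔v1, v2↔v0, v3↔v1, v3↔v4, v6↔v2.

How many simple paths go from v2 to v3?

v2–v0–v1–v3
v2–v0–v4–v3
v2–v0–v6–v4–v3
v2–v6–v0–v1–v3
v2–v6–v0–v4–v3
v2–v6–v4–v0–v1–v3
v2–v6–v4–v3

7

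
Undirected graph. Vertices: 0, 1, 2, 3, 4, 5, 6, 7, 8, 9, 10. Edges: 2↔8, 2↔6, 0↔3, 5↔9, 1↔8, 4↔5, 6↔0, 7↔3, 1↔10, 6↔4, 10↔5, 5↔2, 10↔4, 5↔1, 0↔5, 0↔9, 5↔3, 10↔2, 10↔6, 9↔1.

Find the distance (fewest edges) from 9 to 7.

Distance 0: 9.
Distance 1: 0, 1, 5.
Distance 2: 2, 3, 4, 6, 8, 10.
Distance 3: 7 — contains 7.

3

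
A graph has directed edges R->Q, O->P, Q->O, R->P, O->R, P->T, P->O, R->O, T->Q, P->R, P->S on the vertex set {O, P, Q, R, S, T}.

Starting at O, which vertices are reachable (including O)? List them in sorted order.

Start at O.
Its neighbours: P, R.
Then their neighbours: Q, S, T.
Every vertex is now reached.

O, P, Q, R, S, T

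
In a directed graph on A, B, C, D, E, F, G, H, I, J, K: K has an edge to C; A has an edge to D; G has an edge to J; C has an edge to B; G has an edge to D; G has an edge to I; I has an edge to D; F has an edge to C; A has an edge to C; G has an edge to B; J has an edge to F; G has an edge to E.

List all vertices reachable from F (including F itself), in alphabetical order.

Start at F.
Its neighbours: C.
Then their neighbours: B.
Nothing further is reachable.

B, C, F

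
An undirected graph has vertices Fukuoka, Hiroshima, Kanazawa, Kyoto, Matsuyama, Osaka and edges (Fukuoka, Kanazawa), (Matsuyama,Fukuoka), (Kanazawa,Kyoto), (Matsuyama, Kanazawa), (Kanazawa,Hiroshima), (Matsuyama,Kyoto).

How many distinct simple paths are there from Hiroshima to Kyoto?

Hiroshima–Kanazawa–Fukuoka–Matsuyama–Kyoto
Hiroshima–Kanazawa–Kyoto
Hiroshima–Kanazawa–Matsuyama–Kyoto

3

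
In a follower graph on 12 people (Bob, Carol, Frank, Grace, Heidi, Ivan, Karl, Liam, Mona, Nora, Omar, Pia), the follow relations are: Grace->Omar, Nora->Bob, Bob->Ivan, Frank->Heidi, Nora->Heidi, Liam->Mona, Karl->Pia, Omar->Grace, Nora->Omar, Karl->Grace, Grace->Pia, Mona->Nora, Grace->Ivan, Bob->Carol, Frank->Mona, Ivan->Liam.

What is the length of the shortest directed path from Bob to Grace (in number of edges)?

Distance 0: Bob.
Distance 1: Carol, Ivan.
Distance 2: Liam.
Distance 3: Mona.
Distance 4: Nora.
Distance 5: Heidi, Omar.
Distance 6: Grace — contains Grace.

6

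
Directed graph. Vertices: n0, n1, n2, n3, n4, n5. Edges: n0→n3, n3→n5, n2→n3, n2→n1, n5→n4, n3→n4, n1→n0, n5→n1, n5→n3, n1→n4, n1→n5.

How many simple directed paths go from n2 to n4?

8

n2→n1→n0→n3→n4
n2→n1→n0→n3→n5→n4
n2→n1→n4
n2→n1→n5→n3→n4
n2→n1→n5→n4
n2→n3→n4
n2→n3→n5→n1→n4
n2→n3→n5→n4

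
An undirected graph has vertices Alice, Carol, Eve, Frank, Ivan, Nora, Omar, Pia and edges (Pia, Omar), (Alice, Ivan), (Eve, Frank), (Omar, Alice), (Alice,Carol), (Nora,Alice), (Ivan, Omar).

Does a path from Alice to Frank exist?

Explore from Alice.
Distance 1: reach Carol, Ivan, Nora, Omar.
Distance 2: reach Pia.
The search is exhausted without reaching Frank; it lies in a different component.

No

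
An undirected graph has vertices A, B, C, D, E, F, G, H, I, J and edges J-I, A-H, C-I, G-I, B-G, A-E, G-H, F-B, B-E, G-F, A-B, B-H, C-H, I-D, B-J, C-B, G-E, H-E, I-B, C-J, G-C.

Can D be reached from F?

Yes

Explore from F.
Distance 1: reach B, G.
Distance 2: reach A, C, E, H, I, J.
Distance 3: reach D.
Found D.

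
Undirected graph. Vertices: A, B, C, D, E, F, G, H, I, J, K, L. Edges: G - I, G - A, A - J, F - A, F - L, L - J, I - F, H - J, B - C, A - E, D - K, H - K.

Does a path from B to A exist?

Explore from B.
Distance 1: reach C.
The search is exhausted without reaching A; it lies in a different component.

No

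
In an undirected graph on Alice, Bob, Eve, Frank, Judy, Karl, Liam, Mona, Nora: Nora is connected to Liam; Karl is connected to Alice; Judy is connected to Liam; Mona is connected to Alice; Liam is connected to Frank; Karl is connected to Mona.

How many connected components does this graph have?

From Alice: component {Alice, Karl, Mona}.
From Bob: component {Bob}.
From Eve: component {Eve}.
From Frank: component {Frank, Judy, Liam, Nora}.
That's 4 components.

4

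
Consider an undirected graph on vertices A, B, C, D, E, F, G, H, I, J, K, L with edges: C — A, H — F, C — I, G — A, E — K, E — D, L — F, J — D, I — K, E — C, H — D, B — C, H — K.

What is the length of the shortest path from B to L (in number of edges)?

Distance 0: B.
Distance 1: C.
Distance 2: A, E, I.
Distance 3: D, G, K.
Distance 4: H, J.
Distance 5: F.
Distance 6: L — contains L.

6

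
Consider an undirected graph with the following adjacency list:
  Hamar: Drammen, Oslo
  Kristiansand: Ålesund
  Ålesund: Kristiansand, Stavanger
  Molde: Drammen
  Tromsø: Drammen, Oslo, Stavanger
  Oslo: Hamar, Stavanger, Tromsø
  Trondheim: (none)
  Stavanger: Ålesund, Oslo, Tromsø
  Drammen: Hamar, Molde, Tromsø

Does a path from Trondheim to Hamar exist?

Trondheim has no edges, so nothing is reachable from it.

No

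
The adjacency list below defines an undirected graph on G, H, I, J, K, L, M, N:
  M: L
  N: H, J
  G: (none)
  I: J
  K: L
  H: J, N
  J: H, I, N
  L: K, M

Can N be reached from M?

Explore from M.
Distance 1: reach L.
Distance 2: reach K.
The search is exhausted without reaching N; it lies in a different component.

No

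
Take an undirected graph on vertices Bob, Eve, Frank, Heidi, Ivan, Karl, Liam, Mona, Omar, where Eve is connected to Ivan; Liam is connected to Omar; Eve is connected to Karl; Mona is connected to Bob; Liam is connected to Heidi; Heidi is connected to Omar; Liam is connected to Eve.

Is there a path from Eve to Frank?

No

Explore from Eve.
Distance 1: reach Ivan, Karl, Liam.
Distance 2: reach Heidi, Omar.
The search is exhausted without reaching Frank; it lies in a different component.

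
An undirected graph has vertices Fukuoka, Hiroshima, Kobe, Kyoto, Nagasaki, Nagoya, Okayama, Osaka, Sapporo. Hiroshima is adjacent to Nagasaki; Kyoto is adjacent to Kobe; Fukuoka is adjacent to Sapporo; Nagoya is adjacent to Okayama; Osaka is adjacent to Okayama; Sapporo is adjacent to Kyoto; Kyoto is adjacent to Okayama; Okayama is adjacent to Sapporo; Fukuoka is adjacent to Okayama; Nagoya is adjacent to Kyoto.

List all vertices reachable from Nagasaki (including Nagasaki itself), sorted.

Start at Nagasaki.
Its neighbours: Hiroshima.
Nothing further is reachable.

Hiroshima, Nagasaki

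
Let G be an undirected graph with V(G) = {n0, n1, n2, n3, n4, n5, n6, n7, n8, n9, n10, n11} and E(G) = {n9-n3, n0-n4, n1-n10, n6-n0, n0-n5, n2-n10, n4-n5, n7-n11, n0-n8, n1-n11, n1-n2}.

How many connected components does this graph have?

From n0: component {n0, n4, n5, n6, n8}.
From n1: component {n1, n2, n7, n10, n11}.
From n3: component {n3, n9}.
That's 3 components.

3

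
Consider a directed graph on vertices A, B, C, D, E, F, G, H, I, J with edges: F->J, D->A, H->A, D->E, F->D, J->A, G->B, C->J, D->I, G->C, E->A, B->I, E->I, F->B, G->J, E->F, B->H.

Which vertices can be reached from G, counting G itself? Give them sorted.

Start at G.
Its neighbours: B, C, J.
Then their neighbours: A, H, I.
Nothing further is reachable.

A, B, C, G, H, I, J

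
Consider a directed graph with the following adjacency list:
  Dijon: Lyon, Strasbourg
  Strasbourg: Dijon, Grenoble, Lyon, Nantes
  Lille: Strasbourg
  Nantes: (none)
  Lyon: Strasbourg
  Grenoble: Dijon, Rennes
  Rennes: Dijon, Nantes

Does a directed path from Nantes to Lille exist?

Nantes has no outgoing edges, so nothing is reachable from it.

No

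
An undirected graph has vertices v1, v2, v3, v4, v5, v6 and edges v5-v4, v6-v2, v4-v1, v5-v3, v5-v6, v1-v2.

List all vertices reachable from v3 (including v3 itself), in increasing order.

v1, v2, v3, v4, v5, v6

Start at v3.
Its neighbours: v5.
Then their neighbours: v4, v6.
Then next layer: v1, v2.
Every vertex is now reached.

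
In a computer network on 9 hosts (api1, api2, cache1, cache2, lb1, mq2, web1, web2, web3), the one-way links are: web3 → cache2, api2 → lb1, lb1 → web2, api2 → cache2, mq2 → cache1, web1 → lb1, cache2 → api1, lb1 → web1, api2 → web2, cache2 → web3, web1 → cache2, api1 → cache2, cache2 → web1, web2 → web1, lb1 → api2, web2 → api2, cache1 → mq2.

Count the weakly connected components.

From api1: component {api1, api2, cache2, lb1, web1, web2, web3}.
From cache1: component {cache1, mq2}.
That's 2 components.

2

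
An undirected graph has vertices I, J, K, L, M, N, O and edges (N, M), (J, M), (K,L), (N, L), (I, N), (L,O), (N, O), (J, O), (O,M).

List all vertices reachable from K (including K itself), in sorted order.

Start at K.
Its neighbours: L.
Then their neighbours: N, O.
Then next layer: I, J, M.
Every vertex is now reached.

I, J, K, L, M, N, O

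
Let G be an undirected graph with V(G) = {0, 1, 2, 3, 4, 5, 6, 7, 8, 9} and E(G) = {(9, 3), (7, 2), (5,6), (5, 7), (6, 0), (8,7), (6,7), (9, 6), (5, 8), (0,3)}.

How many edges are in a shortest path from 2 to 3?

4

Distance 0: 2.
Distance 1: 7.
Distance 2: 5, 6, 8.
Distance 3: 0, 9.
Distance 4: 3 — contains 3.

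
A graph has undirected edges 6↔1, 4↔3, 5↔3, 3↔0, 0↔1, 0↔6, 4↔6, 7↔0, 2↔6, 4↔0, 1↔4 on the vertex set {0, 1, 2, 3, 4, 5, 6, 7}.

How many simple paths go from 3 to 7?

3–0–7
3–4–0–7
3–4–1–0–7
3–4–1–6–0–7
3–4–6–0–7
3–4–6–1–0–7

6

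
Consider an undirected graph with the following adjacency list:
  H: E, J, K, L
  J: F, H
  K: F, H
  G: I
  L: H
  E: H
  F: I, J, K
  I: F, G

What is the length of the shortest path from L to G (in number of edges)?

Distance 0: L.
Distance 1: H.
Distance 2: E, J, K.
Distance 3: F.
Distance 4: I.
Distance 5: G — contains G.

5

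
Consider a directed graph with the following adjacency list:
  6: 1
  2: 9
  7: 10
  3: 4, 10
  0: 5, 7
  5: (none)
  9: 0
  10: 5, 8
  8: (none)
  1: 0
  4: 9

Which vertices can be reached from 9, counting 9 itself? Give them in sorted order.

Start at 9.
Its neighbours: 0.
Then their neighbours: 5, 7.
Then next layer: 10.
Then next layer: 8.
Nothing further is reachable.

0, 5, 7, 8, 9, 10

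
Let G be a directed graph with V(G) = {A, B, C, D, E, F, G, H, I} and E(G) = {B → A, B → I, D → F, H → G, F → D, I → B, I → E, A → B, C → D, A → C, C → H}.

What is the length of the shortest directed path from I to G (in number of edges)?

5

Distance 0: I.
Distance 1: B, E.
Distance 2: A.
Distance 3: C.
Distance 4: D, H.
Distance 5: F, G — contains G.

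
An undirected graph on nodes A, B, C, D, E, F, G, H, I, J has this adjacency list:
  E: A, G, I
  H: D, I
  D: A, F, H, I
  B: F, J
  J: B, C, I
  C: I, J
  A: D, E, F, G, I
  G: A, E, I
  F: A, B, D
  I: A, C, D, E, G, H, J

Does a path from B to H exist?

Explore from B.
Distance 1: reach F, J.
Distance 2: reach A, C, D, I.
Distance 3: reach E, G, H.
Found H.

Yes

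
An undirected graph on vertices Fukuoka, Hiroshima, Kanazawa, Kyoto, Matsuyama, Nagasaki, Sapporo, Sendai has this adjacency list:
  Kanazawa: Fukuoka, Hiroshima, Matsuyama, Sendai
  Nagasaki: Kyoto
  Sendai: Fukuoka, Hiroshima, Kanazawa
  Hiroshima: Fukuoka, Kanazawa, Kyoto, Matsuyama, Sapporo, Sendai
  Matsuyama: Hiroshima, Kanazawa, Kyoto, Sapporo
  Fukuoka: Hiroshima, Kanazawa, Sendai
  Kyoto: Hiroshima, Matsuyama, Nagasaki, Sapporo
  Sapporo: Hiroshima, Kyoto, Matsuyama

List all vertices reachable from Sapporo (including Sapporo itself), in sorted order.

Fukuoka, Hiroshima, Kanazawa, Kyoto, Matsuyama, Nagasaki, Sapporo, Sendai

Start at Sapporo.
Its neighbours: Hiroshima, Kyoto, Matsuyama.
Then their neighbours: Fukuoka, Kanazawa, Nagasaki, Sendai.
Every vertex is now reached.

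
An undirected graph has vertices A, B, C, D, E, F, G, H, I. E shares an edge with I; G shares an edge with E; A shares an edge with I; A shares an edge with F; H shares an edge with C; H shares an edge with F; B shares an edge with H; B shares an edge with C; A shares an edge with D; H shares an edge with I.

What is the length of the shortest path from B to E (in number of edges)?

Distance 0: B.
Distance 1: C, H.
Distance 2: F, I.
Distance 3: A, E — contains E.

3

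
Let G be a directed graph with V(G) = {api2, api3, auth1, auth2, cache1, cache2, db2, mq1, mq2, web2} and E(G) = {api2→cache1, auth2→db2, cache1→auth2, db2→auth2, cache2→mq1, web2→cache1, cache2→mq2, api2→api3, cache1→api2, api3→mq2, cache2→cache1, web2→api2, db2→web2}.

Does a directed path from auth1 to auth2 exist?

auth1 has no outgoing edges, so nothing is reachable from it.

No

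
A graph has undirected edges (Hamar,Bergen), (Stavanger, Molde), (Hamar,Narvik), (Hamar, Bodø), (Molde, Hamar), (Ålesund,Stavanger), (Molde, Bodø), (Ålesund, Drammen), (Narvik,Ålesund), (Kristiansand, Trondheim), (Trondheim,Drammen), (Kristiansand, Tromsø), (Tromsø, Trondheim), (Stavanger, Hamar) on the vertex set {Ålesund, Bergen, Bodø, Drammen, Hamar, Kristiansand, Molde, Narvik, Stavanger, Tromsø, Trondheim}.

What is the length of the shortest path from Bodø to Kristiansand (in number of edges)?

6

Distance 0: Bodø.
Distance 1: Hamar, Molde.
Distance 2: Bergen, Narvik, Stavanger.
Distance 3: Ålesund.
Distance 4: Drammen.
Distance 5: Trondheim.
Distance 6: Kristiansand, Tromsø — contains Kristiansand.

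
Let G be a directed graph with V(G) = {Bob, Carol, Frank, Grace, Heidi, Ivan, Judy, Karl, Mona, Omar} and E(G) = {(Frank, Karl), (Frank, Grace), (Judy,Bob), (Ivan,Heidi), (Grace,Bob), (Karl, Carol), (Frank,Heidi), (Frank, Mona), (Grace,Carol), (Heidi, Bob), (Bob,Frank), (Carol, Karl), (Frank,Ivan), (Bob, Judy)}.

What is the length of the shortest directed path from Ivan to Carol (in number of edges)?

5

Distance 0: Ivan.
Distance 1: Heidi.
Distance 2: Bob.
Distance 3: Frank, Judy.
Distance 4: Grace, Karl, Mona.
Distance 5: Carol — contains Carol.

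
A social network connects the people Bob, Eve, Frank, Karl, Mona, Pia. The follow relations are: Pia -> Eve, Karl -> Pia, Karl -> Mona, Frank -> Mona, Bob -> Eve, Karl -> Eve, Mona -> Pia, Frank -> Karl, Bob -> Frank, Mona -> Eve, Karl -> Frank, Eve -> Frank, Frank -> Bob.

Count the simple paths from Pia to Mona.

2

Pia→Eve→Frank→Karl→Mona
Pia→Eve→Frank→Mona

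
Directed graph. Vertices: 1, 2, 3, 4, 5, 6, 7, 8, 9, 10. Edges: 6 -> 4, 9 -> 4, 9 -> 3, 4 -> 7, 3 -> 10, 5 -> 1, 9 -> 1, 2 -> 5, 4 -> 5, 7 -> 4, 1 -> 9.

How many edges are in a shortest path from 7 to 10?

6

Distance 0: 7.
Distance 1: 4.
Distance 2: 5.
Distance 3: 1.
Distance 4: 9.
Distance 5: 3.
Distance 6: 10 — contains 10.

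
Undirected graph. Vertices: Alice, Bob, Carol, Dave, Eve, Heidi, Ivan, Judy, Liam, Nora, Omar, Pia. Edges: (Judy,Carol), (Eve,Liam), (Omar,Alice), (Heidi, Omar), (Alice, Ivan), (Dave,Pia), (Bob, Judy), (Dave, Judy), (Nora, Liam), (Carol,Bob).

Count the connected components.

3

From Alice: component {Alice, Heidi, Ivan, Omar}.
From Bob: component {Bob, Carol, Dave, Judy, Pia}.
From Eve: component {Eve, Liam, Nora}.
That's 3 components.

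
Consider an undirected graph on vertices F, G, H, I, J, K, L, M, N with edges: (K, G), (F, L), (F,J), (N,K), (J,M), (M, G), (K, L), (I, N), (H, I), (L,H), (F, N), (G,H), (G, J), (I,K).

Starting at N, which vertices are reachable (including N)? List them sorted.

F, G, H, I, J, K, L, M, N

Start at N.
Its neighbours: F, I, K.
Then their neighbours: G, H, J, L.
Then next layer: M.
Every vertex is now reached.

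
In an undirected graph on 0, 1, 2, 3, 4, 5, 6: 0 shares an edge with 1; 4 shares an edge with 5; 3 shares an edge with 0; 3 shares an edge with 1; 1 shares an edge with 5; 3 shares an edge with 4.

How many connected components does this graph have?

From 0: component {0, 1, 3, 4, 5}.
From 2: component {2}.
From 6: component {6}.
That's 3 components.

3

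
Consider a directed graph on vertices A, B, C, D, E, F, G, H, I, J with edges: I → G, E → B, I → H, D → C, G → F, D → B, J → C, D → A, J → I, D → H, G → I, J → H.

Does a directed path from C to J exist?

No

C has no outgoing edges, so nothing is reachable from it.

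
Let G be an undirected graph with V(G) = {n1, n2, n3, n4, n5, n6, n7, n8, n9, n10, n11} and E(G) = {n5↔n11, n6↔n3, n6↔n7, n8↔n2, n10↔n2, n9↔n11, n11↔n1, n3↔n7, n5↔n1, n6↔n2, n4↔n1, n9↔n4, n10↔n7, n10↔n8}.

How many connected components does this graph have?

2

From n1: component {n1, n4, n5, n9, n11}.
From n2: component {n2, n3, n6, n7, n8, n10}.
That's 2 components.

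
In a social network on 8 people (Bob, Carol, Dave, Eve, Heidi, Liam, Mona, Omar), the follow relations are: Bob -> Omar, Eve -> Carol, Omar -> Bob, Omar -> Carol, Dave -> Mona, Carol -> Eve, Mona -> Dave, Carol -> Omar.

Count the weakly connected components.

4

From Bob: component {Bob, Carol, Eve, Omar}.
From Dave: component {Dave, Mona}.
From Heidi: component {Heidi}.
From Liam: component {Liam}.
That's 4 components.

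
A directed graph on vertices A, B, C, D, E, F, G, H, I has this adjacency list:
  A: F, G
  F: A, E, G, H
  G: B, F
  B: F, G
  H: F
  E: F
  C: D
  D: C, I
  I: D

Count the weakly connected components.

From A: component {A, B, E, F, G, H}.
From C: component {C, D, I}.
That's 2 components.

2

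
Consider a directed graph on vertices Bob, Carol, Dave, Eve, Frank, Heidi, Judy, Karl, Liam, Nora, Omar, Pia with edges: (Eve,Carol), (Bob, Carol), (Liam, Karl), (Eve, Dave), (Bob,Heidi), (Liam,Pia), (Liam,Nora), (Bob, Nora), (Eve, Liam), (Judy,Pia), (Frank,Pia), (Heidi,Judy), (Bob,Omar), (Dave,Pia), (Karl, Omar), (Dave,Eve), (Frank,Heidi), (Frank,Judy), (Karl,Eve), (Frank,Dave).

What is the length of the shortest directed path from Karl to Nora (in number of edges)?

3

Distance 0: Karl.
Distance 1: Eve, Omar.
Distance 2: Carol, Dave, Liam.
Distance 3: Nora, Pia — contains Nora.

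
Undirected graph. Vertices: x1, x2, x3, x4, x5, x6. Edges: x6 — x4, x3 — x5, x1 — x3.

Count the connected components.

From x1: component {x1, x3, x5}.
From x2: component {x2}.
From x4: component {x4, x6}.
That's 3 components.

3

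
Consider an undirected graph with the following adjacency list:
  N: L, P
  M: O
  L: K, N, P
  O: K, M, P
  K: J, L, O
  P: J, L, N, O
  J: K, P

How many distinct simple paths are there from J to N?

J–K–L–N
J–K–L–P–N
J–K–O–P–L–N
J–K–O–P–N
J–P–L–N
J–P–N
J–P–O–K–L–N

7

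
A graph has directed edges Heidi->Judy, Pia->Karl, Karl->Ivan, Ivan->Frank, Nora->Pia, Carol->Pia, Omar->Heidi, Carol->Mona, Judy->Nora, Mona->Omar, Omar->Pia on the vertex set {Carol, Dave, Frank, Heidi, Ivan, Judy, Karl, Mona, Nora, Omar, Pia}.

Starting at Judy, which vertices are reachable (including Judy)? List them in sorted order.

Start at Judy.
Its neighbours: Nora.
Then their neighbours: Pia.
Then next layer: Karl.
Then next layer: Ivan.
Then next layer: Frank.
Nothing further is reachable.

Frank, Ivan, Judy, Karl, Nora, Pia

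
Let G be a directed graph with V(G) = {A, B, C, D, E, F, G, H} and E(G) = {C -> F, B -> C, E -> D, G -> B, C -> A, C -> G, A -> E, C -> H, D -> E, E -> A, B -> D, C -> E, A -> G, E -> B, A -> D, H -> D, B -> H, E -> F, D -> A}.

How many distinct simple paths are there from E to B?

3

E→A→G→B
E→B
E→D→A→G→B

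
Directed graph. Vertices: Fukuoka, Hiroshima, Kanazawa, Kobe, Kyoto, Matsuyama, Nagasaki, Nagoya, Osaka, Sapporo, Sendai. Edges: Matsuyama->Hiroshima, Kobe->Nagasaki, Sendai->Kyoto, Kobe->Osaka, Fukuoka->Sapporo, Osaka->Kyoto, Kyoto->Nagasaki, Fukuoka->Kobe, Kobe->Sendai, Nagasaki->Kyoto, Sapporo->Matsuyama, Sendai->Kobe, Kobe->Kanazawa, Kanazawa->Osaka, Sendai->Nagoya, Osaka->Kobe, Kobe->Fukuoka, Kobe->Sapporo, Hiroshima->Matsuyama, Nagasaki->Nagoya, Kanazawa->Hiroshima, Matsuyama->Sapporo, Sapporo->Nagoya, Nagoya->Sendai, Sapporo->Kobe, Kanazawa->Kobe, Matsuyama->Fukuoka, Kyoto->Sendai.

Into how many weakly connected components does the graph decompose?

1

From Fukuoka: component {Fukuoka, Hiroshima, Kanazawa, Kobe, Kyoto, Matsuyama, Nagasaki, Nagoya, Osaka, Sapporo, Sendai}.
That's 1 component.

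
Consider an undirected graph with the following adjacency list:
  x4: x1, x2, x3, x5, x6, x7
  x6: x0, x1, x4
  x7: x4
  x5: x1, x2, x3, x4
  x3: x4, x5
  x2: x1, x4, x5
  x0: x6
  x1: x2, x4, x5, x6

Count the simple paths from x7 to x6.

8

x7–x4–x1–x6
x7–x4–x2–x1–x6
x7–x4–x2–x5–x1–x6
x7–x4–x3–x5–x1–x6
x7–x4–x3–x5–x2–x1–x6
x7–x4–x5–x1–x6
x7–x4–x5–x2–x1–x6
x7–x4–x6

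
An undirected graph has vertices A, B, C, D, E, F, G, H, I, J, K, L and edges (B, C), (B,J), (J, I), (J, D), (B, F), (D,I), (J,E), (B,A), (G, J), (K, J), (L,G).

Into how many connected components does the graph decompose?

2

From A: component {A, B, C, D, E, F, G, I, J, K, L}.
From H: component {H}.
That's 2 components.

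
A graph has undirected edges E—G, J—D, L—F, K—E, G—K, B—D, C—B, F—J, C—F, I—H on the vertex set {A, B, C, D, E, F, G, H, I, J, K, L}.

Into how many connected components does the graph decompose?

4

From A: component {A}.
From B: component {B, C, D, F, J, L}.
From E: component {E, G, K}.
From H: component {H, I}.
That's 4 components.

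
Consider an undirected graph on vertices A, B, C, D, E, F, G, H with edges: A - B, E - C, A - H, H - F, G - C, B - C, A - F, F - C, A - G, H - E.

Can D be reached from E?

Explore from E.
Distance 1: reach C, H.
Distance 2: reach A, B, F, G.
The search is exhausted without reaching D; it lies in a different component.

No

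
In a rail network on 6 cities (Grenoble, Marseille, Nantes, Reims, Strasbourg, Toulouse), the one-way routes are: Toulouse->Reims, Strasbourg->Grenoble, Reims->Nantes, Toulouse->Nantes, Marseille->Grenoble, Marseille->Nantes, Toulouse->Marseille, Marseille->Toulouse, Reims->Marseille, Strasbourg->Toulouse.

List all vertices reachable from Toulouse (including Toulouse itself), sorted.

Start at Toulouse.
Its neighbours: Marseille, Nantes, Reims.
Then their neighbours: Grenoble.
Nothing further is reachable.

Grenoble, Marseille, Nantes, Reims, Toulouse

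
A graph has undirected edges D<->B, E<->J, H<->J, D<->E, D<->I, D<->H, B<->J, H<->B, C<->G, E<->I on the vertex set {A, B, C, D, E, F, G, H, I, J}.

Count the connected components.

4

From A: component {A}.
From B: component {B, D, E, H, I, J}.
From C: component {C, G}.
From F: component {F}.
That's 4 components.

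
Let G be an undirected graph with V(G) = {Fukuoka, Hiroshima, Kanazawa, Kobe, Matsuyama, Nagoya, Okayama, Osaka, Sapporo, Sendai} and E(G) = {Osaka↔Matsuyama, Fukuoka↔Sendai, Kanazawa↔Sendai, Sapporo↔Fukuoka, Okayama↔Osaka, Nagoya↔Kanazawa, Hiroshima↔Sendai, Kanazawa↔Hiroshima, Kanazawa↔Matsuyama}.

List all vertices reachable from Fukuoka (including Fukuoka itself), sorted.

Start at Fukuoka.
Its neighbours: Sapporo, Sendai.
Then their neighbours: Hiroshima, Kanazawa.
Then next layer: Matsuyama, Nagoya.
Then next layer: Osaka.
Then next layer: Okayama.
Nothing further is reachable.

Fukuoka, Hiroshima, Kanazawa, Matsuyama, Nagoya, Okayama, Osaka, Sapporo, Sendai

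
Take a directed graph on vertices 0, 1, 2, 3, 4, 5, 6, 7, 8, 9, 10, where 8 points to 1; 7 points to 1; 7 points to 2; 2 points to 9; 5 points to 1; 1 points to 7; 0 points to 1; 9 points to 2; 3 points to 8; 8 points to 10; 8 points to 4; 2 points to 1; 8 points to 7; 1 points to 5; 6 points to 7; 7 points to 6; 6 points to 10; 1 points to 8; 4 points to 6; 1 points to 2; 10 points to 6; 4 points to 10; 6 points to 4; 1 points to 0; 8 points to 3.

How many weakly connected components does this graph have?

1

From 0: component {0, 1, 2, 3, 4, 5, 6, 7, 8, 9, 10}.
That's 1 component.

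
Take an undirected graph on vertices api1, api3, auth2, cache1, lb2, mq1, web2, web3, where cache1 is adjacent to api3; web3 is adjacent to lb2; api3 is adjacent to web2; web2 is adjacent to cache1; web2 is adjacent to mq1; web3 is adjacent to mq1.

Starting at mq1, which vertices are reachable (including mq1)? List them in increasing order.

api3, cache1, lb2, mq1, web2, web3

Start at mq1.
Its neighbours: web2, web3.
Then their neighbours: api3, cache1, lb2.
Nothing further is reachable.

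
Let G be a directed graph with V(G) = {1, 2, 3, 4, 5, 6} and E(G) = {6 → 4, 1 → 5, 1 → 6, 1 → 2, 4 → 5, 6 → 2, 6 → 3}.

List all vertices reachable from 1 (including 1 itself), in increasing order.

1, 2, 3, 4, 5, 6

Start at 1.
Its neighbours: 2, 5, 6.
Then their neighbours: 3, 4.
Every vertex is now reached.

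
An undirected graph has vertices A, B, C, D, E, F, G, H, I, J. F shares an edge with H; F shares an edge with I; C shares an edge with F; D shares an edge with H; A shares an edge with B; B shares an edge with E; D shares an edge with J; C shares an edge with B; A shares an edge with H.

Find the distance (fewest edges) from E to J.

5

Distance 0: E.
Distance 1: B.
Distance 2: A, C.
Distance 3: F, H.
Distance 4: D, I.
Distance 5: J — contains J.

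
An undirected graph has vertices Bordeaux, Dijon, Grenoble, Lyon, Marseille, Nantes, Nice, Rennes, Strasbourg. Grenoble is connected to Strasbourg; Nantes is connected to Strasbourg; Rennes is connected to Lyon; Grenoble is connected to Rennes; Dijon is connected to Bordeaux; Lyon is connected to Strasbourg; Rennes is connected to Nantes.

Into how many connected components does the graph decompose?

4

From Bordeaux: component {Bordeaux, Dijon}.
From Grenoble: component {Grenoble, Lyon, Nantes, Rennes, Strasbourg}.
From Marseille: component {Marseille}.
From Nice: component {Nice}.
That's 4 components.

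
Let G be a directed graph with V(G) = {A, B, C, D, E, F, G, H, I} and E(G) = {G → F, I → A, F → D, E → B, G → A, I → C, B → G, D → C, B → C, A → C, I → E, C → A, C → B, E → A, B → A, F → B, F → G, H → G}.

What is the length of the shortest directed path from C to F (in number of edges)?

Distance 0: C.
Distance 1: A, B.
Distance 2: G.
Distance 3: F — contains F.

3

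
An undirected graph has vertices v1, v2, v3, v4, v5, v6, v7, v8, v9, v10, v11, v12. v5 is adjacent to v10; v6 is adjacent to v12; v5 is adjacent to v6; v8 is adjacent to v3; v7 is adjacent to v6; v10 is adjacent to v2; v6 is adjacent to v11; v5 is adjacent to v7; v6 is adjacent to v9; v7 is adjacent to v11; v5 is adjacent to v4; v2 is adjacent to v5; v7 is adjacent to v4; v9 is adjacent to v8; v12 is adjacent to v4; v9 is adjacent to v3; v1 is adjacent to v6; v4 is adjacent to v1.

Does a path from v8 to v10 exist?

Explore from v8.
Distance 1: reach v3, v9.
Distance 2: reach v6.
Distance 3: reach v1, v5, v7, v11, v12.
Distance 4: reach v2, v4, v10.
Found v10.

Yes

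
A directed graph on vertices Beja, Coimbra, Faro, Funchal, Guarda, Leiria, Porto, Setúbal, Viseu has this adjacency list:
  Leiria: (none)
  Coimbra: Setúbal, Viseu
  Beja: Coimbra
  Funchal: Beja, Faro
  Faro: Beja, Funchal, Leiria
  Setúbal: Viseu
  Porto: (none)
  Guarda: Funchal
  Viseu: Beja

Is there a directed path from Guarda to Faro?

Yes

Explore from Guarda.
Distance 1: reach Funchal.
Distance 2: reach Beja, Faro.
Found Faro.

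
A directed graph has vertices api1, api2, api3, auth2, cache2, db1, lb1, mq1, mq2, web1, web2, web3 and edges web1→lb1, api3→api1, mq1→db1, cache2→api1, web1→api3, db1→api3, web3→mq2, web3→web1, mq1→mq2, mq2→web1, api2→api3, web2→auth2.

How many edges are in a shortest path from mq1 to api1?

3

Distance 0: mq1.
Distance 1: db1, mq2.
Distance 2: api3, web1.
Distance 3: api1, lb1 — contains api1.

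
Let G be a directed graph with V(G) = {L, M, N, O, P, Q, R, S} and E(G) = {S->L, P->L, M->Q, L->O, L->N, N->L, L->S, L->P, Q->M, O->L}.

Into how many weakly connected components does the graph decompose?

3

From L: component {L, N, O, P, S}.
From M: component {M, Q}.
From R: component {R}.
That's 3 components.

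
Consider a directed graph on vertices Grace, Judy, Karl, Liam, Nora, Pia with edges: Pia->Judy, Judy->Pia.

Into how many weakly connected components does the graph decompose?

From Grace: component {Grace}.
From Judy: component {Judy, Pia}.
From Karl: component {Karl}.
From Liam: component {Liam}.
From Nora: component {Nora}.
That's 5 components.

5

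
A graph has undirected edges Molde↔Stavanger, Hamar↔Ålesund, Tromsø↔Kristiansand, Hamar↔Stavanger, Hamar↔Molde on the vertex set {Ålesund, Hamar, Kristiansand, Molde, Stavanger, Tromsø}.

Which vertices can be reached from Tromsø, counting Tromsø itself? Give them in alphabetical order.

Kristiansand, Tromsø

Start at Tromsø.
Its neighbours: Kristiansand.
Nothing further is reachable.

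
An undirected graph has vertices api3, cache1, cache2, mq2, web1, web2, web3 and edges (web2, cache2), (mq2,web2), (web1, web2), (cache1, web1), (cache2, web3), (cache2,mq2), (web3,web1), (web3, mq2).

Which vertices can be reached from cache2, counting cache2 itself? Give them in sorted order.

cache1, cache2, mq2, web1, web2, web3

Start at cache2.
Its neighbours: mq2, web2, web3.
Then their neighbours: web1.
Then next layer: cache1.
Nothing further is reachable.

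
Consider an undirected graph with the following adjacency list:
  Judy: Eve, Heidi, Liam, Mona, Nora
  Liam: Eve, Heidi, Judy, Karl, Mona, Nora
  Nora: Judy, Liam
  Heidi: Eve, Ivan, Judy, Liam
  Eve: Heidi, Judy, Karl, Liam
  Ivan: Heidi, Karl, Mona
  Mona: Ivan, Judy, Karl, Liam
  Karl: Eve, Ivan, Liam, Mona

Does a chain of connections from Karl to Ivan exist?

Yes

Explore from Karl.
Distance 1: reach Eve, Ivan, Liam, Mona.
Found Ivan.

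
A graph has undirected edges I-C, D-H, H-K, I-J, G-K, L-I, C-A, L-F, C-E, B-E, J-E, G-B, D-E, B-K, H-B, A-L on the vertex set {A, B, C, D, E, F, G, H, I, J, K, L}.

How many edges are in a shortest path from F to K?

6

Distance 0: F.
Distance 1: L.
Distance 2: A, I.
Distance 3: C, J.
Distance 4: E.
Distance 5: B, D.
Distance 6: G, H, K — contains K.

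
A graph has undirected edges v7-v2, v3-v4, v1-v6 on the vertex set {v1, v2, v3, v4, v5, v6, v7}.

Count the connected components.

From v1: component {v1, v6}.
From v2: component {v2, v7}.
From v3: component {v3, v4}.
From v5: component {v5}.
That's 4 components.

4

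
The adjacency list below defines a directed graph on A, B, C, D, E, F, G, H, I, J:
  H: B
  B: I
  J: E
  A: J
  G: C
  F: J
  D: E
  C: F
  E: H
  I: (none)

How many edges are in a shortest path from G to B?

Distance 0: G.
Distance 1: C.
Distance 2: F.
Distance 3: J.
Distance 4: E.
Distance 5: H.
Distance 6: B — contains B.

6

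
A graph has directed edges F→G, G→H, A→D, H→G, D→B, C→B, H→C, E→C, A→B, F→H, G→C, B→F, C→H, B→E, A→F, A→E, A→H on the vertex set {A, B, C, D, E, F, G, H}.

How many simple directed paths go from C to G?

3

C→B→F→G
C→B→F→H→G
C→H→G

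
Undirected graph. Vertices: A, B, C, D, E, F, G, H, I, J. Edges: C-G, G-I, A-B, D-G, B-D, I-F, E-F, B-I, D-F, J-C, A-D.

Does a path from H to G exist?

No

H has no edges, so nothing is reachable from it.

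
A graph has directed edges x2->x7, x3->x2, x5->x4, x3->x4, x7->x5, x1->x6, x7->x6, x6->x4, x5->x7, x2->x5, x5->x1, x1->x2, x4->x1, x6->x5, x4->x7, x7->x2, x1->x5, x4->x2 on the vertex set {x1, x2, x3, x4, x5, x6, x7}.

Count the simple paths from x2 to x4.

7

x2→x5→x1→x6→x4
x2→x5→x4
x2→x5→x7→x6→x4
x2→x7→x5→x1→x6→x4
x2→x7→x5→x4
x2→x7→x6→x4
x2→x7→x6→x5→x4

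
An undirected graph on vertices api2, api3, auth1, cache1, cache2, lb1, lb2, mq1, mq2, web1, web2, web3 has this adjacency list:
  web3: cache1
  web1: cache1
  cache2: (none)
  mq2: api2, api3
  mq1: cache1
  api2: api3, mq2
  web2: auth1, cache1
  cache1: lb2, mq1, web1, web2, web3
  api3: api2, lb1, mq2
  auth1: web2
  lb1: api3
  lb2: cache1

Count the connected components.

3

From api2: component {api2, api3, lb1, mq2}.
From auth1: component {auth1, cache1, lb2, mq1, web1, web2, web3}.
From cache2: component {cache2}.
That's 3 components.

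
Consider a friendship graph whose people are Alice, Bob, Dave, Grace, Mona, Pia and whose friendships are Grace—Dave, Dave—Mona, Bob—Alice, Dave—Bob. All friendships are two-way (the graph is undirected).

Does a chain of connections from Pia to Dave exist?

Pia has no edges, so nothing is reachable from it.

No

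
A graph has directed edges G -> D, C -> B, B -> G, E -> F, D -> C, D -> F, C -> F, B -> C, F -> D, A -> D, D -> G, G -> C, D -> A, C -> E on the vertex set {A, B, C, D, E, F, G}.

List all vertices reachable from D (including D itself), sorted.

Start at D.
Its neighbours: A, C, F, G.
Then their neighbours: B, E.
Every vertex is now reached.

A, B, C, D, E, F, G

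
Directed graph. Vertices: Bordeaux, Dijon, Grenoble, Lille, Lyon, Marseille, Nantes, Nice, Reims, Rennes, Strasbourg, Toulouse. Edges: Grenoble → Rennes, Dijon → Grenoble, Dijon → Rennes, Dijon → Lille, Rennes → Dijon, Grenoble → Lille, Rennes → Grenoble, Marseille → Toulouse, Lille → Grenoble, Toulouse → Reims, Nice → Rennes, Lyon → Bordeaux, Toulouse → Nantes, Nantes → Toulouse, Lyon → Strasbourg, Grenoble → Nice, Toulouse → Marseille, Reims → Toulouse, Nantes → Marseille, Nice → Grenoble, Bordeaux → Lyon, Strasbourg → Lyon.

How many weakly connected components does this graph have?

3

From Bordeaux: component {Bordeaux, Lyon, Strasbourg}.
From Dijon: component {Dijon, Grenoble, Lille, Nice, Rennes}.
From Marseille: component {Marseille, Nantes, Reims, Toulouse}.
That's 3 components.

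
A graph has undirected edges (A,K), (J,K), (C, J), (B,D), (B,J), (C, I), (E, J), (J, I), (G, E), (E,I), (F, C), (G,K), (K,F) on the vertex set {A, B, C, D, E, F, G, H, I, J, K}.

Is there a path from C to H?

Explore from C.
Distance 1: reach F, I, J.
Distance 2: reach B, E, K.
Distance 3: reach A, D, G.
The search is exhausted without reaching H; it lies in a different component.

No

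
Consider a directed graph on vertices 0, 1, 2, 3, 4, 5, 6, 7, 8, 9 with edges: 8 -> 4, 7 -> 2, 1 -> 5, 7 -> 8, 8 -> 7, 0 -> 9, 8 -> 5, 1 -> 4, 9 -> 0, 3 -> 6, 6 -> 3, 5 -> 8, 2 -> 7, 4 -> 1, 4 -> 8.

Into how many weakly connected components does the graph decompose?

From 0: component {0, 9}.
From 1: component {1, 2, 4, 5, 7, 8}.
From 3: component {3, 6}.
That's 3 components.

3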